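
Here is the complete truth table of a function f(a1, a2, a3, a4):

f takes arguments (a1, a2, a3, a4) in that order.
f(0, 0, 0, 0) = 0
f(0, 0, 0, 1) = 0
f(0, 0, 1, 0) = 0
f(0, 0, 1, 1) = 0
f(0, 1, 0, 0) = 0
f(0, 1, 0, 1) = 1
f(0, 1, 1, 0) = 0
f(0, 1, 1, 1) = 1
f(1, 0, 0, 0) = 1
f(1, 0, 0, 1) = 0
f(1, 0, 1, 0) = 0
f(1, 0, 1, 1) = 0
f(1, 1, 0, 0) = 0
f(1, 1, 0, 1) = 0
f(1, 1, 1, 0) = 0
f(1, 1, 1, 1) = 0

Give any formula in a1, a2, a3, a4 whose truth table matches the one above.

f(a1, a2, a3, a4) = ((((NOT a1 AND a2) AND NOT a3) AND a4) OR (((NOT a1 AND a2) AND a3) AND a4)) OR (((a1 AND NOT a2) AND NOT a3) AND NOT a4)

The 1-rows are (0,1,0,1), (0,1,1,1), (1,0,0,0). Each contributes one minterm — ¬a1·a2·¬a3·a4; ¬a1·a2·a3·a4; a1·¬a2·¬a3·¬a4 — and their disjunction is a sum-of-products form of f.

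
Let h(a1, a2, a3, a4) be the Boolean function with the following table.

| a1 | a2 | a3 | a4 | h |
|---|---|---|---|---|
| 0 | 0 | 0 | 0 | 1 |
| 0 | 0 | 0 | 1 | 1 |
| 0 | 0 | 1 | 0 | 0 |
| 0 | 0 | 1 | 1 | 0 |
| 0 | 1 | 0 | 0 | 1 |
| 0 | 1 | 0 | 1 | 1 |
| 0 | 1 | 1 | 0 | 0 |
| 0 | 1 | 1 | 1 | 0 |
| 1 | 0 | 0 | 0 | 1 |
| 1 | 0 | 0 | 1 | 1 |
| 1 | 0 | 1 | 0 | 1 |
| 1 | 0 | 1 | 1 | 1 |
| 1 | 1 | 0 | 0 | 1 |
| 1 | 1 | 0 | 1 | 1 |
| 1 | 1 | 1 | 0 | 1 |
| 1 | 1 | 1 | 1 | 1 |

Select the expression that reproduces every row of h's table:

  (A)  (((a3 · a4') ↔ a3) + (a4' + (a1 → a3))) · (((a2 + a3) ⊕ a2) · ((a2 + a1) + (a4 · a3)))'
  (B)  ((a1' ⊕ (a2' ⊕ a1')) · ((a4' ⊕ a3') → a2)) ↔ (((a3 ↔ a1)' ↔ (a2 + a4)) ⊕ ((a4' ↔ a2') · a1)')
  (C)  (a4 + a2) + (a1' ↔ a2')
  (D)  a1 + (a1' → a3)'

D

(A): at (0,0,1,0) it gives 1, but h = 0 — eliminated.
(B): at (0,0,0,0) it gives 0, but h = 1 — eliminated.
(C): at (0,0,1,0) it gives 1, but h = 0 — eliminated.
That leaves (D). Evaluating it on every row reproduces the table of h exactly.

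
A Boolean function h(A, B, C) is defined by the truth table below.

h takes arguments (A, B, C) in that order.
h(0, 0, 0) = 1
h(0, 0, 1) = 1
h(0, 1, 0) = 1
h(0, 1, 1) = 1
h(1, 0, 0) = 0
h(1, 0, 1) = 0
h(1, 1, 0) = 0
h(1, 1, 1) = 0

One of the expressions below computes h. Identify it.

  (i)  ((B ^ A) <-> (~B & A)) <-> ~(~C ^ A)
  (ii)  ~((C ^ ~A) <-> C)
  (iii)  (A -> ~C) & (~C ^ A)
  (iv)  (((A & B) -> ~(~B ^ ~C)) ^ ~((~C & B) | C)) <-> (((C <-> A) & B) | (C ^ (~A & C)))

ii

(i): at (0,0,0) it gives 0, but h = 1 — eliminated.
(iii): at (0,0,1) it gives 0, but h = 1 — eliminated.
(iv): at (0,0,1) it gives 0, but h = 1 — eliminated.
That leaves (ii). Evaluating it on every row reproduces the table of h exactly.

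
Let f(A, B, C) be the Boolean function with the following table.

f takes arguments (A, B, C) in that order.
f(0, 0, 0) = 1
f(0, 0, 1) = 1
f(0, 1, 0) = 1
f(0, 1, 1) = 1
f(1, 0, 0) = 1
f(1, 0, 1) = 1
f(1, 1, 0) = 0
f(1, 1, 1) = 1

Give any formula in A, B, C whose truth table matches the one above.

Only row (1,1,0) gives 0. So f is 1 everywhere except there — the complement of the minterm A·B·¬C.

f(A, B, C) = ((A · B) · C')'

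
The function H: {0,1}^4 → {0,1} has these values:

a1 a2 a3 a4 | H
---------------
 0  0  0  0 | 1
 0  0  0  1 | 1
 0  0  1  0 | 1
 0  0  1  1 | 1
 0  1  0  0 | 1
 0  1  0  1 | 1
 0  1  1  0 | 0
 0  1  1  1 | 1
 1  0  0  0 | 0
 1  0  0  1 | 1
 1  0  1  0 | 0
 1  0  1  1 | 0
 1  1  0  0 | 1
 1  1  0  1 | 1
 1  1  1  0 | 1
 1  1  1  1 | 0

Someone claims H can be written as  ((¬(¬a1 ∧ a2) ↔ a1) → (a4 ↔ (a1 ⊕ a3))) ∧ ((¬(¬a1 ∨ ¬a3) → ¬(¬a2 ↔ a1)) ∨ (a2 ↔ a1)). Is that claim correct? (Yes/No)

No

Evaluate ((¬(¬a1 ∧ a2) ↔ a1) → (a4 ↔ (a1 ⊕ a3))) ∧ ((¬(¬a1 ∨ ¬a3) → ¬(¬a2 ↔ a1)) ∨ (a2 ↔ a1)) on each row and compare to H:
  a1=0, a2=0, a3=0, a4=0: formula gives 1, H = 1 ✓
  a1=0, a2=0, a3=0, a4=1: formula gives 1, H = 1 ✓
  a1=0, a2=0, a3=1, a4=0: formula gives 1, H = 1 ✓
  a1=0, a2=0, a3=1, a4=1: formula gives 1, H = 1 ✓
  …
  a1=0, a2=1, a3=0, a4=1: formula gives 0, but H = 1 ✗
Row (0,1,0,1) is a counterexample, so the formula is not equivalent to H.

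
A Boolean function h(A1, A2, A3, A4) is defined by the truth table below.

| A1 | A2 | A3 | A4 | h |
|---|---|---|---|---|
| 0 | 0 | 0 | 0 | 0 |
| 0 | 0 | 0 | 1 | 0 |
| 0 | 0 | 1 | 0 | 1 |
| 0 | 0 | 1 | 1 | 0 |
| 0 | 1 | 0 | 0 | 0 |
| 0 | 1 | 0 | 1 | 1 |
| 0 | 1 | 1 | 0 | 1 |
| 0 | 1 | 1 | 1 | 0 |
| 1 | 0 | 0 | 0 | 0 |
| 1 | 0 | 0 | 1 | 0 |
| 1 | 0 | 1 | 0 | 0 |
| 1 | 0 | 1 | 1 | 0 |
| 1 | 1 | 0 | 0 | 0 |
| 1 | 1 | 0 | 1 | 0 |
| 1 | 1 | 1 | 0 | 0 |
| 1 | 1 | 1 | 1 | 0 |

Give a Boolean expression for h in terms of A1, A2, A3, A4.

h(A1, A2, A3, A4) = ((((A1' · A2') · A3) · A4') + (((A1' · A2) · A3') · A4)) + (((A1' · A2) · A3) · A4')

The 1-rows are (0,0,1,0), (0,1,0,1), (0,1,1,0). Each contributes one minterm — ¬A1·¬A2·A3·¬A4; ¬A1·A2·¬A3·A4; ¬A1·A2·A3·¬A4 — and their disjunction is a sum-of-products form of h.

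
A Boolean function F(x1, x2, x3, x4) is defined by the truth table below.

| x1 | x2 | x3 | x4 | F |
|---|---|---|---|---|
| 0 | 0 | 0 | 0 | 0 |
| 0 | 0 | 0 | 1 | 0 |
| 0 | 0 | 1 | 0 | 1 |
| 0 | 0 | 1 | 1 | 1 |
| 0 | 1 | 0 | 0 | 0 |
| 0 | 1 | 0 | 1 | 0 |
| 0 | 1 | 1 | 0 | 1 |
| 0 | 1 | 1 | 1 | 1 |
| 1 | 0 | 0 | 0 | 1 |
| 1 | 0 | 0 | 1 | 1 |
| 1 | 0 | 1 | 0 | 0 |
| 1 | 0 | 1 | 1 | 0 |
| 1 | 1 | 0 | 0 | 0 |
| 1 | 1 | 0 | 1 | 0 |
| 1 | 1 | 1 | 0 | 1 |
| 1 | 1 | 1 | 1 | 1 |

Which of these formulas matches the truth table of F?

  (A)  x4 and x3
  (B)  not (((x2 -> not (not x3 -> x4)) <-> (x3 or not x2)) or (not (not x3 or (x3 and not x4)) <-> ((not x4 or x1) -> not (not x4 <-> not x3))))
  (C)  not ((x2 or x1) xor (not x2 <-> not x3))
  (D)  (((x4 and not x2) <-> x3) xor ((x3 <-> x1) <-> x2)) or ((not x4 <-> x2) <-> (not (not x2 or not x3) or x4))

C

(A) fails at (0,0,1,0): the formula yields 0, F is 1.
(B) fails at (0,0,1,0): the formula yields 0, F is 1.
(D) fails at (0,0,0,0): the formula yields 1, F is 0.
That leaves (C). Evaluating it on every row reproduces the table of F exactly.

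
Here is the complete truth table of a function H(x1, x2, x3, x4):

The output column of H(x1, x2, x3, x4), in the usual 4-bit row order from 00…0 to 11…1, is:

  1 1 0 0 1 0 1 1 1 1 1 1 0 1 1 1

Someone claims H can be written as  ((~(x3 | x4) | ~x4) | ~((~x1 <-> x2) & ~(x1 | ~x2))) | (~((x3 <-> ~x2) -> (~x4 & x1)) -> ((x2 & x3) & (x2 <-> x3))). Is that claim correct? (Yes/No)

Test each input against both H and the formula:
  x1=0, x2=0, x3=0, x4=0: formula gives 1, H = 1 ✓
  x1=0, x2=0, x3=0, x4=1: formula gives 1, H = 1 ✓
  x1=0, x2=0, x3=1, x4=0: formula gives 1, but H = 0 ✗
Since they disagree at (0,0,1,0), the expression is not a correct formula for H.

No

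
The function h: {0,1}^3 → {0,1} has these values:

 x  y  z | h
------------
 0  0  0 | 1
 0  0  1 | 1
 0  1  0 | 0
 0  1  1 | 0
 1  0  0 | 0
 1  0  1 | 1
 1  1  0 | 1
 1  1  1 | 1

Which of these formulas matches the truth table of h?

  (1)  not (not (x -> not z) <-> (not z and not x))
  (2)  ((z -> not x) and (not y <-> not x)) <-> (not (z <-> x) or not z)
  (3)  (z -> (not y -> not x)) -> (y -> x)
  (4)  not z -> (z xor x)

(1) fails at (0,0,1): the formula yields 0, h is 1.
(3) fails at (1,0,0): the formula yields 1, h is 0.
(4) fails at (0,0,0): the formula yields 0, h is 1.
Only (2) survives; checking it on all 8 rows confirms it matches h.

2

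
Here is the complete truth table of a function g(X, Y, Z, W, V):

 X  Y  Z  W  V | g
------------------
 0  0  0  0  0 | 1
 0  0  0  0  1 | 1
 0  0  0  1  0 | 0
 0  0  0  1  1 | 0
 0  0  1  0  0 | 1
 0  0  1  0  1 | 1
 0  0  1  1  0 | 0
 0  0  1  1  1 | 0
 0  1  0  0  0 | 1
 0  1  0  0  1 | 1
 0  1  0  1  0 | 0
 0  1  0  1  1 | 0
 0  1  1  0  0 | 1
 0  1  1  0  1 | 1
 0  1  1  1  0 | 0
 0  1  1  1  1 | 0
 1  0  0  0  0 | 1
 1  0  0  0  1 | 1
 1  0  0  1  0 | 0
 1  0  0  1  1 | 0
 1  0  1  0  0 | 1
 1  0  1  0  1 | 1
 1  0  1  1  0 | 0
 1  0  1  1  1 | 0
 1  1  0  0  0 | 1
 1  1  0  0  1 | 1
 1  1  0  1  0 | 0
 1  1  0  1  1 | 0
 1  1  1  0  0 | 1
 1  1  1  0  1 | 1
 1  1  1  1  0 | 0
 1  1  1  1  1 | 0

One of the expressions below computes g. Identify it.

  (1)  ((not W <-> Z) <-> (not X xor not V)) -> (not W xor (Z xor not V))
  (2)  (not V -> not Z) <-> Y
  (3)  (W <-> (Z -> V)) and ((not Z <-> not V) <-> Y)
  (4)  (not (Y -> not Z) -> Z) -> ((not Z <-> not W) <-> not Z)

4

(1) disagrees with g on (0,0,0,0,0) (formula → 0, table → 1); rule it out.
(2) disagrees with g on (0,0,0,0,0) (formula → 0, table → 1); rule it out.
(3) disagrees with g on (0,0,0,0,0) (formula → 0, table → 1); rule it out.
That leaves (4). Evaluating it on every row reproduces the table of g exactly.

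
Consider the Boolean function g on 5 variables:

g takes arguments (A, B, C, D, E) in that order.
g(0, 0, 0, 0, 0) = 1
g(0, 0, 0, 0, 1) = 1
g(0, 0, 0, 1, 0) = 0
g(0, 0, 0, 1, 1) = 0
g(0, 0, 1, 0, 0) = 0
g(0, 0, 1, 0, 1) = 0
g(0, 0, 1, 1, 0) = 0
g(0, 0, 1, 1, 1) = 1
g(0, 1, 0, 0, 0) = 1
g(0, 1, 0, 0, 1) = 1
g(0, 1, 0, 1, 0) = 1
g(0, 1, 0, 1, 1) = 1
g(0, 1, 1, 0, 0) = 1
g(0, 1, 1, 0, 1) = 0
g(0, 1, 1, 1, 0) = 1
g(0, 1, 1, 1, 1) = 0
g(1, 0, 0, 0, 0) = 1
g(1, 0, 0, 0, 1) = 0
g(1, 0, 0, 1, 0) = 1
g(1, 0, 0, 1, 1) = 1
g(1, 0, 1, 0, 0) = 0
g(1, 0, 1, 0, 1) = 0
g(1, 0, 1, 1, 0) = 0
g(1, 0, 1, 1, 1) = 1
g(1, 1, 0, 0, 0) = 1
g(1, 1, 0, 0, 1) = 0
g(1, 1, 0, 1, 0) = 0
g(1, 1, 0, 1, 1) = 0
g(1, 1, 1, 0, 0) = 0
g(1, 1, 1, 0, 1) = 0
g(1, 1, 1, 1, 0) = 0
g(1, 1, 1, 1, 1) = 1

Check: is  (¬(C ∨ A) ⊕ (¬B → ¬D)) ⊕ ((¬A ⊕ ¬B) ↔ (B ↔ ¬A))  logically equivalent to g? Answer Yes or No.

Evaluate (¬(C ∨ A) ⊕ (¬B → ¬D)) ⊕ ((¬A ⊕ ¬B) ↔ (B ↔ ¬A)) on each row and compare to g:
  A=0, B=0, C=0, D=0, E=0: formula gives 1, g = 1 ✓
  A=0, B=0, C=0, D=0, E=1: formula gives 1, g = 1 ✓
  A=0, B=0, C=0, D=1, E=0: formula gives 0, g = 0 ✓
  A=0, B=0, C=0, D=1, E=1: formula gives 0, g = 0 ✓
  …
  A=0, B=0, C=1, D=1, E=0: formula gives 1, but g = 0 ✗
A single disagreement suffices: at (0,0,1,1,0) they differ, so the formula does not compute g.

No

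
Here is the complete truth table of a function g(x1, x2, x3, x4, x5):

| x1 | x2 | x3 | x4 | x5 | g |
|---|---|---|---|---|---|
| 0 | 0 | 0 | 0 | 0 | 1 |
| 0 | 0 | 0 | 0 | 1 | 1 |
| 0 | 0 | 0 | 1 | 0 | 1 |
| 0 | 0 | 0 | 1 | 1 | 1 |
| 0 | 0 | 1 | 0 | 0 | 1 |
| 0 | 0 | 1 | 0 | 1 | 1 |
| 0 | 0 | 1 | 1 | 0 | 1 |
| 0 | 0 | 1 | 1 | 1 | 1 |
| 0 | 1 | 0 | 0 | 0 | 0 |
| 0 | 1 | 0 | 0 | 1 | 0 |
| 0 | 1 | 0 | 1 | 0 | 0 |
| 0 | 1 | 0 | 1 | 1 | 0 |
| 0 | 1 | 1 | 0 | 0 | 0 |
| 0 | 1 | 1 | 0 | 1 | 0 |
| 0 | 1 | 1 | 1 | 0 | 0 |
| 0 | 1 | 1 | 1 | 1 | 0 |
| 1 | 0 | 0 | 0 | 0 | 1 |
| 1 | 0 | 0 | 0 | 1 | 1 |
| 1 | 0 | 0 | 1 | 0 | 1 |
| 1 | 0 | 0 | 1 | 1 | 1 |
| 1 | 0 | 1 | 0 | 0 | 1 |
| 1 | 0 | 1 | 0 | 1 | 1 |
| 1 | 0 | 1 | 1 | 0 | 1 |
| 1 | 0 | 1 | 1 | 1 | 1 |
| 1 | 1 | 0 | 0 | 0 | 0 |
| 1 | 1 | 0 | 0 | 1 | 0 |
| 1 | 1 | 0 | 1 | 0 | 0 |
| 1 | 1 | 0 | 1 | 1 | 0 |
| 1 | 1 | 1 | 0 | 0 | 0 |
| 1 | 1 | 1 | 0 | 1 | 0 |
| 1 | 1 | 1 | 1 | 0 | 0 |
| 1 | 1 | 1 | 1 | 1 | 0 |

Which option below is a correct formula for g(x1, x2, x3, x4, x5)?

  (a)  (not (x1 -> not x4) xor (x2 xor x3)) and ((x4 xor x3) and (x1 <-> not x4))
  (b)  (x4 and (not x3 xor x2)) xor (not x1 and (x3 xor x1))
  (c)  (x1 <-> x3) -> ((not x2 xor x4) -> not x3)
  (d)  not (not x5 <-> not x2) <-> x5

d

(a) fails at (0,0,0,0,0): the formula yields 0, g is 1.
(b) fails at (0,0,0,0,0): the formula yields 0, g is 1.
(c) fails at (0,1,0,0,0): the formula yields 1, g is 0.
That leaves (d). Evaluating it on every row reproduces the table of g exactly.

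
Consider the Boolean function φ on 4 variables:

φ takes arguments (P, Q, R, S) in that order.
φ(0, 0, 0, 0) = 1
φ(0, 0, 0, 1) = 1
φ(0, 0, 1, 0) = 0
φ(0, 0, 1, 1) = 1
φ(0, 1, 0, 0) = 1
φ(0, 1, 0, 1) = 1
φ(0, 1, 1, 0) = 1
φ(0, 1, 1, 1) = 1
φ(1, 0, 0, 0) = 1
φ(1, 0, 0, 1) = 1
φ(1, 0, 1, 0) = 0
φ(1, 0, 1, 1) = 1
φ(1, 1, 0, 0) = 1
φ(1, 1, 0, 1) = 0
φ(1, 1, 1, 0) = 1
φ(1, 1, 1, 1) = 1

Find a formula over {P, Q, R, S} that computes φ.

φ is 0 on only 3 rows — (0,0,1,0), (1,0,1,0), (1,1,0,1). Writing each as a minterm (¬P·¬Q·R·¬S, P·¬Q·R·¬S, P·Q·¬R·S) and OR-ing them characterizes exactly where φ=0, so φ is the negation of that disjunction.

φ(P, Q, R, S) = ~(((((~P & ~Q) & R) & ~S) | (((P & ~Q) & R) & ~S)) | (((P & Q) & ~R) & S))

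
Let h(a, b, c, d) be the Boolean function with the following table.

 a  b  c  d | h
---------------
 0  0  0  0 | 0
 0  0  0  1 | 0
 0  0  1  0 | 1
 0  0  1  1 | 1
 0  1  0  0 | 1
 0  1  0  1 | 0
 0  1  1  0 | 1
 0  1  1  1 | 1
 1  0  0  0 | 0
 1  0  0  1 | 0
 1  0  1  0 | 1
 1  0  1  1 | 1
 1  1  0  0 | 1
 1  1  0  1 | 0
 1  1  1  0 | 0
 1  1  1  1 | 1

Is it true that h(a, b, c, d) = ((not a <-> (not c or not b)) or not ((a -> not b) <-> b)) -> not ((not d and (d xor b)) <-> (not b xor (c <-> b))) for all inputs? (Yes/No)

Check the formula against h row by row:
  a=0, b=0, c=0, d=0: formula gives 0, h = 0 ✓
  a=0, b=0, c=0, d=1: formula gives 0, h = 0 ✓
  a=0, b=0, c=1, d=0: formula gives 1, h = 1 ✓
  a=0, b=0, c=1, d=1: formula gives 1, h = 1 ✓
  …and likewise for the remaining 12 rows.
Every row agrees, so the formula is equivalent.

Yes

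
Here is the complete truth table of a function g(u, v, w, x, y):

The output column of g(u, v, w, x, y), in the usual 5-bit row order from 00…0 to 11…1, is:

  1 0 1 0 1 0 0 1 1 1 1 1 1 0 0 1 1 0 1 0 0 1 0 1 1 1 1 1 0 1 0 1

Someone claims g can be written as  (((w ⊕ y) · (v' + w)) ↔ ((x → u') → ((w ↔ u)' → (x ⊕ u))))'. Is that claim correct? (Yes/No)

Test each input against both g and the formula:
  u=0, v=0, w=0, x=0, y=0: formula gives 1, g = 1 ✓
  u=0, v=0, w=0, x=0, y=1: formula gives 0, g = 0 ✓
  u=0, v=0, w=0, x=1, y=0: formula gives 1, g = 1 ✓
  u=0, v=0, w=0, x=1, y=1: formula gives 0, g = 0 ✓
  … (the remaining 28 rows also agree.)
No disagreement on any input; they are logically equivalent.

Yes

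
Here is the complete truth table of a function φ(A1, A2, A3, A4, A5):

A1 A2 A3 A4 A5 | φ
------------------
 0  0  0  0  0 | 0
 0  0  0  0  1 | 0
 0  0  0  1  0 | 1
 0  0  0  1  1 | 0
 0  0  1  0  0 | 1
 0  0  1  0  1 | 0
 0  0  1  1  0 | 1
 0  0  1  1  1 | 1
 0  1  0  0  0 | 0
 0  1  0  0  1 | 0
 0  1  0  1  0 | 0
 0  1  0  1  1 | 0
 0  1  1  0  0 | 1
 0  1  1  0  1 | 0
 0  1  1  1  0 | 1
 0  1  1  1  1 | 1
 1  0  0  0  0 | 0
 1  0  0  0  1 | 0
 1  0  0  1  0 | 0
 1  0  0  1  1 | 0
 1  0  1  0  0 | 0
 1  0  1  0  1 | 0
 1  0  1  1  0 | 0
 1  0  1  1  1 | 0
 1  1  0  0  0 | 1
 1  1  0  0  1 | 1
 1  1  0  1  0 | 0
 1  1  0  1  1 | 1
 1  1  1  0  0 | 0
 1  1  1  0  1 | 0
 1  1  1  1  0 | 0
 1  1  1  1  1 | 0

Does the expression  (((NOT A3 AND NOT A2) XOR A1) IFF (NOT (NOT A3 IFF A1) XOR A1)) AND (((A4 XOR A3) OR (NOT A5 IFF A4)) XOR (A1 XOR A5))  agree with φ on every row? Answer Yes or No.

Test each input against both φ and the formula:
  A1=0, A2=0, A3=0, A4=0, A5=0: formula gives 0, φ = 0 ✓
  A1=0, A2=0, A3=0, A4=0, A5=1: formula gives 0, φ = 0 ✓
  A1=0, A2=0, A3=0, A4=1, A5=0: formula gives 1, φ = 1 ✓
  A1=0, A2=0, A3=0, A4=1, A5=1: formula gives 0, φ = 0 ✓
  …and likewise for the remaining 28 rows.
Every row agrees, so the formula is equivalent.

Yes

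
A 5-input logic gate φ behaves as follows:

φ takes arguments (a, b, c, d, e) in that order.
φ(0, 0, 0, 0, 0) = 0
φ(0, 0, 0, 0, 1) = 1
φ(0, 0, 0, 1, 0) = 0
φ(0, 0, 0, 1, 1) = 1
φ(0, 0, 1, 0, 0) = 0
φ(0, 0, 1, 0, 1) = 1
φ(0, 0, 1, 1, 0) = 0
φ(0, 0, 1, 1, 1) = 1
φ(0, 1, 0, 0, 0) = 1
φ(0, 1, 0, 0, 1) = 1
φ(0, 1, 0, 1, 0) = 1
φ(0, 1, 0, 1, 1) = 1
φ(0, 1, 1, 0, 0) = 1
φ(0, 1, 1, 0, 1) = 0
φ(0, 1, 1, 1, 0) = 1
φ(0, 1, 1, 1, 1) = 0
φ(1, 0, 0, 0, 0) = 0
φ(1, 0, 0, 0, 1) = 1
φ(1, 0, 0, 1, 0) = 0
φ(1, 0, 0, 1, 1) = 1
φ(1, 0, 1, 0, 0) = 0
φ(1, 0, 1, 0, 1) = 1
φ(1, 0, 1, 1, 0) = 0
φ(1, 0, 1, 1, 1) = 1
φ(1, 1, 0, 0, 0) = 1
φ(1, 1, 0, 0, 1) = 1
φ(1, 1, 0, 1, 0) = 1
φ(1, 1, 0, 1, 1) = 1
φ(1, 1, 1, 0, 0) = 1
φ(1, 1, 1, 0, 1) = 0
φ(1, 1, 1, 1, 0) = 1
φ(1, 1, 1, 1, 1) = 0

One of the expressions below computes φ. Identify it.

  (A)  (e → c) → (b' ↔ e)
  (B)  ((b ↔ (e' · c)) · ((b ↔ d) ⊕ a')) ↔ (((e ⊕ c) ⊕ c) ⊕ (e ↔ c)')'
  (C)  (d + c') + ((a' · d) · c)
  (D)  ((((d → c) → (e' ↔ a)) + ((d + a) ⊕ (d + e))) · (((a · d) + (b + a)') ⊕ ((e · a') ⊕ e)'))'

(B) disagrees with φ on (0,0,0,0,1) (formula → 0, table → 1); rule it out.
(C) disagrees with φ on (0,0,0,0,0) (formula → 1, table → 0); rule it out.
(D) disagrees with φ on (0,0,0,0,0) (formula → 1, table → 0); rule it out.
Only (A) survives; checking it on all 32 rows confirms it matches φ.

A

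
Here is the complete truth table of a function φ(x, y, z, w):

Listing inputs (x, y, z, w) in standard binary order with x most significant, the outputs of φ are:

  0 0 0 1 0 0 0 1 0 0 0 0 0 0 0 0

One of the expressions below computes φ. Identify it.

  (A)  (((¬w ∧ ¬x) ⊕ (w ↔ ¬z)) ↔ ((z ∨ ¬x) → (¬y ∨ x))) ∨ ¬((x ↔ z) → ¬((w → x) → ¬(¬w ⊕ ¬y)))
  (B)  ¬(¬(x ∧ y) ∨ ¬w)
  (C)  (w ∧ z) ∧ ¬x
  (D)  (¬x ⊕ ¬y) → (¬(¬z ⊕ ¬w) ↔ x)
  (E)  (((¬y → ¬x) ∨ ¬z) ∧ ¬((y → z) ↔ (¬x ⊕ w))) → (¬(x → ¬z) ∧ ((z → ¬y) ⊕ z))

(A): at (0,0,0,0) it gives 1, but φ = 0 — eliminated.
(B): at (0,0,1,1) it gives 0, but φ = 1 — eliminated.
(D): at (0,0,0,0) it gives 1, but φ = 0 — eliminated.
(E): at (0,0,0,0) it gives 1, but φ = 0 — eliminated.
That leaves (C). Evaluating it on every row reproduces the table of φ exactly.

C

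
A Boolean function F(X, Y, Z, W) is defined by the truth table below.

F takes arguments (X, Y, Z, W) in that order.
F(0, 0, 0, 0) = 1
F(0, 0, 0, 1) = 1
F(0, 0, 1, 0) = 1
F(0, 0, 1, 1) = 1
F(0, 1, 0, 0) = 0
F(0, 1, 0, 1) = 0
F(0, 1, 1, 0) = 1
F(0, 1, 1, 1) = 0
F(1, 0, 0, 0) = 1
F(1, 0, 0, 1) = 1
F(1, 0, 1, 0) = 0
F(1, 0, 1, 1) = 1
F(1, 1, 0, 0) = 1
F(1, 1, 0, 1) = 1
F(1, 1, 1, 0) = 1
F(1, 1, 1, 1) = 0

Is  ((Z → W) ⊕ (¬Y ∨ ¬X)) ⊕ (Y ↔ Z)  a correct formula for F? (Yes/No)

Evaluate ((Z → W) ⊕ (¬Y ∨ ¬X)) ⊕ (Y ↔ Z) on each row and compare to F:
  X=0, Y=0, Z=0, W=0: formula gives 1, F = 1 ✓
  X=0, Y=0, Z=0, W=1: formula gives 1, F = 1 ✓
  X=0, Y=0, Z=1, W=0: formula gives 1, F = 1 ✓
  X=0, Y=0, Z=1, W=1: formula gives 0, but F = 1 ✗
A single disagreement suffices: at (0,0,1,1) they differ, so the formula does not compute F.

No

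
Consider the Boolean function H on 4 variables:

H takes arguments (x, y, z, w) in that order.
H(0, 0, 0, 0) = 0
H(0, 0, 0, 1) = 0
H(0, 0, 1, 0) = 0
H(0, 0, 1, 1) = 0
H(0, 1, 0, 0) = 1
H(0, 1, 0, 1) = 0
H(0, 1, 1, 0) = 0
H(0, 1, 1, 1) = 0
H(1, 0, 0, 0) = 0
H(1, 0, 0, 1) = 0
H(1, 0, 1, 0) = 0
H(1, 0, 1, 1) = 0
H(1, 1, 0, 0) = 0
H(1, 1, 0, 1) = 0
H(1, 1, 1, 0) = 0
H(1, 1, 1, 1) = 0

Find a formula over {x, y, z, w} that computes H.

Only row (0,1,0,0) gives 1. That row's minterm ¬x·y·¬z·¬w is H directly.

H(x, y, z, w) = ((¬x ∧ y) ∧ ¬z) ∧ ¬w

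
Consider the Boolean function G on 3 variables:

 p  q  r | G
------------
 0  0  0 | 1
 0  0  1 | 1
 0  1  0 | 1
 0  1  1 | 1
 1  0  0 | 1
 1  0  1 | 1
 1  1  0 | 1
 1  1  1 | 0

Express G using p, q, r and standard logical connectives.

The output is 0 only when every input is 1 — NAND of all inputs.

G(p, q, r) = NOT ((p AND q) AND r)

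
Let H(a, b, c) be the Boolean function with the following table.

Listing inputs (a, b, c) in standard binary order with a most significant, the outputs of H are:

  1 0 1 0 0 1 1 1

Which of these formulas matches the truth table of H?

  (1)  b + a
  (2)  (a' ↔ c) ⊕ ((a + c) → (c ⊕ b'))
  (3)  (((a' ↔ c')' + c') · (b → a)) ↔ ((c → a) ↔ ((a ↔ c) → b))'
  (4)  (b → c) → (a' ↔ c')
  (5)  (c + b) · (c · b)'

4

(1) fails at (0,0,0): the formula yields 0, H is 1.
(2) fails at (0,0,1): the formula yields 1, H is 0.
(3) fails at (0,0,1): the formula yields 1, H is 0.
(5) fails at (0,0,0): the formula yields 0, H is 1.
That leaves (4). Evaluating it on every row reproduces the table of H exactly.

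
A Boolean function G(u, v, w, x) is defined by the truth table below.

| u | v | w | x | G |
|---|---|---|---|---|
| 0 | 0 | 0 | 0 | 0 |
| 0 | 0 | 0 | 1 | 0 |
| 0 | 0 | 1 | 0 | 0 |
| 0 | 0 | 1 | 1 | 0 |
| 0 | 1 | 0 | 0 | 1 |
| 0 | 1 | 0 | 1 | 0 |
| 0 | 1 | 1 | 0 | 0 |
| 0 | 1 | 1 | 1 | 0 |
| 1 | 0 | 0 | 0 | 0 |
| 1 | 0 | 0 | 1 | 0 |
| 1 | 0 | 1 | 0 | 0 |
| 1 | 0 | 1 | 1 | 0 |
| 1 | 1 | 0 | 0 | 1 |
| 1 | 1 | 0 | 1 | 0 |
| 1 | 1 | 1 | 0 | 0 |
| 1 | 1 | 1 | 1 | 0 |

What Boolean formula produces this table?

G(u, v, w, x) = (((u' · v) · w') · x') + (((u · v) · w') · x')

Collect the rows where G=1 — (0,1,0,0), (1,1,0,0) — and write one minterm per row: ¬u·v·¬w·¬x, u·v·¬w·¬x. Their union (logical OR) reproduces the table exactly.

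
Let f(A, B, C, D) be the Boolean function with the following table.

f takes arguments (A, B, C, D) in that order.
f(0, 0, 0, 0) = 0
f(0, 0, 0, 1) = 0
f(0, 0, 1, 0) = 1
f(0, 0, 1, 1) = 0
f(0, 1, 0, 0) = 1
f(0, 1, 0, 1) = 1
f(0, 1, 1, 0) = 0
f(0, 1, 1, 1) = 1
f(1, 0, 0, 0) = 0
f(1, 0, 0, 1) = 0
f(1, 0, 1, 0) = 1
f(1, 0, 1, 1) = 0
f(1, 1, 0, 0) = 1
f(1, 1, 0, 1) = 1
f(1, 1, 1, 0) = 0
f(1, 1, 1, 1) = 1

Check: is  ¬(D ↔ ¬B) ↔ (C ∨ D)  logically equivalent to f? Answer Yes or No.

Yes

Check the formula against f row by row:
  A=0, B=0, C=0, D=0: formula gives 0, f = 0 ✓
  A=0, B=0, C=0, D=1: formula gives 0, f = 0 ✓
  A=0, B=0, C=1, D=0: formula gives 1, f = 1 ✓
  A=0, B=0, C=1, D=1: formula gives 0, f = 0 ✓
  …and likewise for the remaining 12 rows.
All 16 rows match — the expression computes f exactly.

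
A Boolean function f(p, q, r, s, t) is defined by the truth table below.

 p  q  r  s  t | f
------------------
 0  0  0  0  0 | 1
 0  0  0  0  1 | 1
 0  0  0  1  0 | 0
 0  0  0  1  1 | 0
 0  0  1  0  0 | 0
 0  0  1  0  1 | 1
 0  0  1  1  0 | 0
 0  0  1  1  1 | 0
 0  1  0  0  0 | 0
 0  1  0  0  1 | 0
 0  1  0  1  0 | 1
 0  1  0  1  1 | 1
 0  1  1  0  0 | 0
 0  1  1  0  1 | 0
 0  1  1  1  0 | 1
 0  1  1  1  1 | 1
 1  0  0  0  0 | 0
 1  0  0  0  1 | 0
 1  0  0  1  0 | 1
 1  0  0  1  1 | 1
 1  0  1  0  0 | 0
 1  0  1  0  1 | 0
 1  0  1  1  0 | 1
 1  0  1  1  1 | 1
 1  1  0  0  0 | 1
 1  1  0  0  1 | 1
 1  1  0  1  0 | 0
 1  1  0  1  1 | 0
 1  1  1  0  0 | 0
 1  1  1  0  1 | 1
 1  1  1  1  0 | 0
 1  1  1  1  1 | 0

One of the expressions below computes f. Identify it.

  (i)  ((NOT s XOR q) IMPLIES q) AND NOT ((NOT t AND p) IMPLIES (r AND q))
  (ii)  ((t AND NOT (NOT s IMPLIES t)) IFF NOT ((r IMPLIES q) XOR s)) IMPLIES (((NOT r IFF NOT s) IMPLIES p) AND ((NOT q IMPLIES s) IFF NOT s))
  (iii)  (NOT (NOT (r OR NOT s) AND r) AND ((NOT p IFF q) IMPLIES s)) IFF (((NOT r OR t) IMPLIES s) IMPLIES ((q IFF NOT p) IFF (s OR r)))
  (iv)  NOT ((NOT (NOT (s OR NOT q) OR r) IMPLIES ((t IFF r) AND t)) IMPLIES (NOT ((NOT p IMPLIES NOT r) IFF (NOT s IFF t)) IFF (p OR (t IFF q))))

(i): at (0,0,0,0,0) it gives 0, but f = 1 — eliminated.
(ii): at (0,0,0,0,0) it gives 0, but f = 1 — eliminated.
(iv): at (0,0,0,0,0) it gives 0, but f = 1 — eliminated.
(iii) is the remaining candidate, and it agrees with f on all 32 inputs.

iii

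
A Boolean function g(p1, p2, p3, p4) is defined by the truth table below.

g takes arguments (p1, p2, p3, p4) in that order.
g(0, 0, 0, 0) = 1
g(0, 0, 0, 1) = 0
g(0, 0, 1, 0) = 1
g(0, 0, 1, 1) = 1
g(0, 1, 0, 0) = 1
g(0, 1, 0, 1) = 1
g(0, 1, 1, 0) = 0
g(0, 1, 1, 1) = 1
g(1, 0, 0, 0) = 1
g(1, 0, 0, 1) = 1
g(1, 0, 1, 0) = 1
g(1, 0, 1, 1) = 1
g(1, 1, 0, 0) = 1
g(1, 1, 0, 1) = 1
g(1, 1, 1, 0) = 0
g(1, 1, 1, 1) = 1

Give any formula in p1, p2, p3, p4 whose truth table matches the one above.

g(p1, p2, p3, p4) = ¬(((((¬p1 ∧ ¬p2) ∧ ¬p3) ∧ p4) ∨ (((¬p1 ∧ p2) ∧ p3) ∧ ¬p4)) ∨ (((p1 ∧ p2) ∧ p3) ∧ ¬p4))

g is 0 on only 3 rows — (0,0,0,1), (0,1,1,0), (1,1,1,0). Writing each as a minterm (¬p1·¬p2·¬p3·p4, ¬p1·p2·p3·¬p4, p1·p2·p3·¬p4) and OR-ing them characterizes exactly where g=0, so g is the negation of that disjunction.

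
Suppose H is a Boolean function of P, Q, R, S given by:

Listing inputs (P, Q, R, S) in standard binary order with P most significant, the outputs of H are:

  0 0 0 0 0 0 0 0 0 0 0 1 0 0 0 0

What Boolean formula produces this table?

H is 1 on exactly one input, (1,0,1,1), whose minterm is P·¬Q·R·S. So H is just that conjunction.

H(P, Q, R, S) = ((P and not Q) and R) and S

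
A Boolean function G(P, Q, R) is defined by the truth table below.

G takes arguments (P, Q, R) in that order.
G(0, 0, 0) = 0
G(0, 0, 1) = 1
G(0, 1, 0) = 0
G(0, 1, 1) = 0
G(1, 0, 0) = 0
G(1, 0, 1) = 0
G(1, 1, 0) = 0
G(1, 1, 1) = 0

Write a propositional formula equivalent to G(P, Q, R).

G is 1 on exactly one input, (0,0,1), whose minterm is ¬P·¬Q·R. So G is just that conjunction.

G(P, Q, R) = (¬P ∧ ¬Q) ∧ R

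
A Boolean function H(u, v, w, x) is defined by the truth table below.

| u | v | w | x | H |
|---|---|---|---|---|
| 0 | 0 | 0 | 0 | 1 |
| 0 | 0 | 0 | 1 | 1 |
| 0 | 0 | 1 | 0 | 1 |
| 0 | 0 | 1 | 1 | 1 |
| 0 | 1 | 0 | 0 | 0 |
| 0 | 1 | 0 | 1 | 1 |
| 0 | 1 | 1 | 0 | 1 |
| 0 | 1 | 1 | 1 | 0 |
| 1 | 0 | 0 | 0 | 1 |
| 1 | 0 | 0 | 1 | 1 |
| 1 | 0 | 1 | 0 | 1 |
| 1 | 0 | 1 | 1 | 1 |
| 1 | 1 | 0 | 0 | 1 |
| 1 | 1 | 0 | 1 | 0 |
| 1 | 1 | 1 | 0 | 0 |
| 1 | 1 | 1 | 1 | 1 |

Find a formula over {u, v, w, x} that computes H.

H(u, v, w, x) = ((((((u' · v) · w') · x') + (((u' · v) · w) · x)) + (((u · v) · w') · x)) + (((u · v) · w) · x'))'

H is 0 on only 4 rows — (0,1,0,0), (0,1,1,1), (1,1,0,1), (1,1,1,0). Writing each as a minterm (¬u·v·¬w·¬x, ¬u·v·w·x, u·v·¬w·x, u·v·w·¬x) and OR-ing them characterizes exactly where H=0, so H is the negation of that disjunction.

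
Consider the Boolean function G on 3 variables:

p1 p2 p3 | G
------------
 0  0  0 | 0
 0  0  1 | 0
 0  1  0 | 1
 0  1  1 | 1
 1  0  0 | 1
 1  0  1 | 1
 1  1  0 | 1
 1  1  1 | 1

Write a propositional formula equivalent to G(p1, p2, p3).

The 0-rows are (0,0,0), (0,0,1). Take each as a conjunction (¬p1·¬p2·¬p3, ¬p1·¬p2·p3), form their disjunction, and complement — that gives a formula that is 1 everywhere G is.

G(p1, p2, p3) = (((p1' · p2') · p3') + ((p1' · p2') · p3))'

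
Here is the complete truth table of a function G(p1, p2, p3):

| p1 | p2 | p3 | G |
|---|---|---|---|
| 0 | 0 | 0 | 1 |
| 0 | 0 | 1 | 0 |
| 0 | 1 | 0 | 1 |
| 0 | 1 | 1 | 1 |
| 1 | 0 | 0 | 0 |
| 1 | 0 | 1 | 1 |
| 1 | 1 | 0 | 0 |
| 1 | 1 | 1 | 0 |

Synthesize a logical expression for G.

G=1 on 4 inputs: (0,0,0), (0,1,0), (0,1,1), (1,0,1). Reading each as a conjunction of literals (¬p1·¬p2·¬p3, ¬p1·p2·¬p3, ¬p1·p2·p3, p1·¬p2·p3) and taking the OR gives the canonical DNF.

G(p1, p2, p3) = ((((¬p1 ∧ ¬p2) ∧ ¬p3) ∨ ((¬p1 ∧ p2) ∧ ¬p3)) ∨ ((¬p1 ∧ p2) ∧ p3)) ∨ ((p1 ∧ ¬p2) ∧ p3)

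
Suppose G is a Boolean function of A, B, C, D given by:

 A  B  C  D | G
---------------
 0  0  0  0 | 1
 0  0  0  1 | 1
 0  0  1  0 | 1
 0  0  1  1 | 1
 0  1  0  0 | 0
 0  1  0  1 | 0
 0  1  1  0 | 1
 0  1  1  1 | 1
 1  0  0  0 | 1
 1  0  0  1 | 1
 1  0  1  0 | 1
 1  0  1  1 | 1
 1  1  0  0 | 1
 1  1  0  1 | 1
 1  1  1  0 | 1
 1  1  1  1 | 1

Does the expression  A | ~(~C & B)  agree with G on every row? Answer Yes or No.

Yes

Test each input against both G and the formula:
  A=0, B=0, C=0, D=0: formula gives 1, G = 1 ✓
  A=0, B=0, C=0, D=1: formula gives 1, G = 1 ✓
  A=0, B=0, C=1, D=0: formula gives 1, G = 1 ✓
  A=0, B=0, C=1, D=1: formula gives 1, G = 1 ✓
  …and likewise for the remaining 12 rows.
No disagreement on any input; they are logically equivalent.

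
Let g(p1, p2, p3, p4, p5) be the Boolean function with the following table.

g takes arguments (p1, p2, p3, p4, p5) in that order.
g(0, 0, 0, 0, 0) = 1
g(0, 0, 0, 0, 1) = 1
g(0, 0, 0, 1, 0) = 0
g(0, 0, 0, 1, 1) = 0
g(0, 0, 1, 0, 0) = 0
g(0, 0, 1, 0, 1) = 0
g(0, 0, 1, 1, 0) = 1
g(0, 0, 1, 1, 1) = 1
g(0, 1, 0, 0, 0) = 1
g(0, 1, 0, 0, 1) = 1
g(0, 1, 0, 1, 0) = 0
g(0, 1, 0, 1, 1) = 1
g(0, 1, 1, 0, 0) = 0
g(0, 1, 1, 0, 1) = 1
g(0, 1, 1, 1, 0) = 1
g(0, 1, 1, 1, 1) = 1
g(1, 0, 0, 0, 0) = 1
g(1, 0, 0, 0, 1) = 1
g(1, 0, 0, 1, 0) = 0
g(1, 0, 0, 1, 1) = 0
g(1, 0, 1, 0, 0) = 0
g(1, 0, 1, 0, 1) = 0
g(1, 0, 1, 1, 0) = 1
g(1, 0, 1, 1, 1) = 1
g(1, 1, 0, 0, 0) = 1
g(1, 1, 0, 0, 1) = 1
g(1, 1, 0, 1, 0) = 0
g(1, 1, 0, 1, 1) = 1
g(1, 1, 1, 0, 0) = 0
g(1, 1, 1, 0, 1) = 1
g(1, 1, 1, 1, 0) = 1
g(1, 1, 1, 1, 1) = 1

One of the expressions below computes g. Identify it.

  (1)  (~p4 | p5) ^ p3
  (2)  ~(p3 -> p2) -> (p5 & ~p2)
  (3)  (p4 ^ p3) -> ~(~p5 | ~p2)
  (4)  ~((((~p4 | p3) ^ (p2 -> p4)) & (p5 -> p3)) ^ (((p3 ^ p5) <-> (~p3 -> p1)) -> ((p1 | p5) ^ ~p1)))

3

(1): at (0,0,0,1,1) it gives 1, but g = 0 — eliminated.
(2): at (0,0,0,1,0) it gives 1, but g = 0 — eliminated.
(4): at (0,0,0,0,0) it gives 0, but g = 1 — eliminated.
Only (3) survives; checking it on all 32 rows confirms it matches g.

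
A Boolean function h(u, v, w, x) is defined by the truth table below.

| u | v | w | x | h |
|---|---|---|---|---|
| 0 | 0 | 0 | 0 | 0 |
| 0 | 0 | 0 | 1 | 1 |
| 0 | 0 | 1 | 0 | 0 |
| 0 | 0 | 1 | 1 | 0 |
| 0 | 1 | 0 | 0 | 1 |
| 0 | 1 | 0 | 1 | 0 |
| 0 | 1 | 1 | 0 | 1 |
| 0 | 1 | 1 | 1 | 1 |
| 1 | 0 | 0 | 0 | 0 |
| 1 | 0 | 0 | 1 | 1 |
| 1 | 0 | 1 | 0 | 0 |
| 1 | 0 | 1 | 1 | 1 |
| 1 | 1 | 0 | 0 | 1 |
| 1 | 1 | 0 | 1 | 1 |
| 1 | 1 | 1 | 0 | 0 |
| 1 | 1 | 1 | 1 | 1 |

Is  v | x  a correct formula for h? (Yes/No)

Check the formula against h row by row:
  u=0, v=0, w=0, x=0: formula gives 0, h = 0 ✓
  u=0, v=0, w=0, x=1: formula gives 1, h = 1 ✓
  u=0, v=0, w=1, x=0: formula gives 0, h = 0 ✓
  u=0, v=0, w=1, x=1: formula gives 1, but h = 0 ✗
Since they disagree at (0,0,1,1), the expression is not a correct formula for h.

No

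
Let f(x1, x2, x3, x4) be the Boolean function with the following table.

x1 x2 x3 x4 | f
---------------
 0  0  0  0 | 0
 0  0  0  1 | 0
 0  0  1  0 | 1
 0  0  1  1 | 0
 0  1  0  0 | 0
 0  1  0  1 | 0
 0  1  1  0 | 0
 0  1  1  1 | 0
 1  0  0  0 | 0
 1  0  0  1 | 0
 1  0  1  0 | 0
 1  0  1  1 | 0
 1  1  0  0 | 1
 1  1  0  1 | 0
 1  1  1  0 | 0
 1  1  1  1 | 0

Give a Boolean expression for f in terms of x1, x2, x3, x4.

f=1 on 2 inputs: (0,0,1,0), (1,1,0,0). Reading each as a conjunction of literals (¬x1·¬x2·x3·¬x4, x1·x2·¬x3·¬x4) and taking the OR gives the canonical DNF.

f(x1, x2, x3, x4) = (((NOT x1 AND NOT x2) AND x3) AND NOT x4) OR (((x1 AND x2) AND NOT x3) AND NOT x4)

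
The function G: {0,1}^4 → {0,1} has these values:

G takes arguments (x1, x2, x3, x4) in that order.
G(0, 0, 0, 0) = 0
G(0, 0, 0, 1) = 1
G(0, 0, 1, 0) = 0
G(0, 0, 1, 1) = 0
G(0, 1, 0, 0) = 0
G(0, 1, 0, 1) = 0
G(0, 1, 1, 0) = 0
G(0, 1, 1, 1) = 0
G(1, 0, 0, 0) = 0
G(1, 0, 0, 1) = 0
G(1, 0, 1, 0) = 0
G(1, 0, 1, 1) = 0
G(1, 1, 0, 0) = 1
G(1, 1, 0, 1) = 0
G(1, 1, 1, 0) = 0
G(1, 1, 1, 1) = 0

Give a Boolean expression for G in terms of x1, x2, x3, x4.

G(x1, x2, x3, x4) = (((x1' · x2') · x3') · x4) + (((x1 · x2) · x3') · x4')

The 1-rows are (0,0,0,1), (1,1,0,0). Each contributes one minterm — ¬x1·¬x2·¬x3·x4; x1·x2·¬x3·¬x4 — and their disjunction is a sum-of-products form of G.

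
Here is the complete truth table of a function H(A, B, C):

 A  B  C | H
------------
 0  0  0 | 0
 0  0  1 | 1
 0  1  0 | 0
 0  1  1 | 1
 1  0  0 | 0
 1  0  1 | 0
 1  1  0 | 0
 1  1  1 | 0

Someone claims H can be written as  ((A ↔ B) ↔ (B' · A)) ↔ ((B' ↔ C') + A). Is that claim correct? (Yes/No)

Test each input against both H and the formula:
  A=0, B=0, C=0: formula gives 0, H = 0 ✓
  A=0, B=0, C=1: formula gives 1, H = 1 ✓
  A=0, B=1, C=0: formula gives 0, H = 0 ✓
  A=0, B=1, C=1: formula gives 1, H = 1 ✓
  A=1, B=0, C=0: formula gives 0, H = 0 ✓
  … (the remaining 3 rows also agree.)
No disagreement on any input; they are logically equivalent.

Yes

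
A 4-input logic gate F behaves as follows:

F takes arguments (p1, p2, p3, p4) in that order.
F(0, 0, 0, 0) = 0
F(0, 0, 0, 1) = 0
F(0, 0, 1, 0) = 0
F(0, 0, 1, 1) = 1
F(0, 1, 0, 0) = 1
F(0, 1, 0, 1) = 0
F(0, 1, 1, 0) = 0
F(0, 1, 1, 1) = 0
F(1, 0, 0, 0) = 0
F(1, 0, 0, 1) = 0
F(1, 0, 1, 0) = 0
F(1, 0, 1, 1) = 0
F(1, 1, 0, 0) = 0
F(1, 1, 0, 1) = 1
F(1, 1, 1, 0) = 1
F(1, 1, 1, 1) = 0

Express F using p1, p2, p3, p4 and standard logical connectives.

The 1-rows are (0,0,1,1), (0,1,0,0), (1,1,0,1), (1,1,1,0). Each contributes one minterm — ¬p1·¬p2·p3·p4; ¬p1·p2·¬p3·¬p4; p1·p2·¬p3·p4; p1·p2·p3·¬p4 — and their disjunction is a sum-of-products form of F.

F(p1, p2, p3, p4) = (((((~p1 & ~p2) & p3) & p4) | (((~p1 & p2) & ~p3) & ~p4)) | (((p1 & p2) & ~p3) & p4)) | (((p1 & p2) & p3) & ~p4)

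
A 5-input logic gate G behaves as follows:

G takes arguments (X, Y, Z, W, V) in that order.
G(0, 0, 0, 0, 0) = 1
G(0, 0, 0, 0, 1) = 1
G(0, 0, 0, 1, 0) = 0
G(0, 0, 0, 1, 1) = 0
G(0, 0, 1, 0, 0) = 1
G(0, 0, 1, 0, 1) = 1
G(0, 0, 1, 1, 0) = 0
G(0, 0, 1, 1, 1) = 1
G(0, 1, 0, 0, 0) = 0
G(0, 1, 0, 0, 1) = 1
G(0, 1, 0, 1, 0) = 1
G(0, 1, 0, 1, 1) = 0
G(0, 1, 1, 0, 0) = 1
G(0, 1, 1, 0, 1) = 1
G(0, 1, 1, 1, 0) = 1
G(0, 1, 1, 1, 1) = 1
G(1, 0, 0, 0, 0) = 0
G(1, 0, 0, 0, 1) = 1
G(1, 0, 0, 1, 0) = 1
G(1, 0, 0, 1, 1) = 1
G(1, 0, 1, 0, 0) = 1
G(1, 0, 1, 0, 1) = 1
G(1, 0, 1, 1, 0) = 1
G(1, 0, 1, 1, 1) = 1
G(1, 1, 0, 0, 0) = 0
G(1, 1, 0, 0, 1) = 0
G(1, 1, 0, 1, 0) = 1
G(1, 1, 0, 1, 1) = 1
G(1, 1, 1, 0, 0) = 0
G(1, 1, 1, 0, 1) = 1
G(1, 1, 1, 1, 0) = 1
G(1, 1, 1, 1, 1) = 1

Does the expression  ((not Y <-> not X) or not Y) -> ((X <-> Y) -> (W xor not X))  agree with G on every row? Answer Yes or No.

No

Evaluate ((not Y <-> not X) or not Y) -> ((X <-> Y) -> (W xor not X)) on each row and compare to G:
  X=0, Y=0, Z=0, W=0, V=0: formula gives 1, G = 1 ✓
  X=0, Y=0, Z=0, W=0, V=1: formula gives 1, G = 1 ✓
  X=0, Y=0, Z=0, W=1, V=0: formula gives 0, G = 0 ✓
  X=0, Y=0, Z=0, W=1, V=1: formula gives 0, G = 0 ✓
  …
  X=0, Y=0, Z=1, W=1, V=1: formula gives 0, but G = 1 ✗
A single disagreement suffices: at (0,0,1,1,1) they differ, so the formula does not compute G.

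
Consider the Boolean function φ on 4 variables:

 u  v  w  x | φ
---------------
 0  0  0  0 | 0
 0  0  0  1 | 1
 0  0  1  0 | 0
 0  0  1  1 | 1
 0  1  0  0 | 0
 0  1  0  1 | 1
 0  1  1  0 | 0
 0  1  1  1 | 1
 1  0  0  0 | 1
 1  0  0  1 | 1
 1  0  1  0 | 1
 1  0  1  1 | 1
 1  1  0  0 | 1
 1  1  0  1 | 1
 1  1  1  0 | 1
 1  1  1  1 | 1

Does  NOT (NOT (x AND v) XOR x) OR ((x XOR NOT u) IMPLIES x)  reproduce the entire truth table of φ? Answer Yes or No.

Check the formula against φ row by row:
  u=0, v=0, w=0, x=0: formula gives 0, φ = 0 ✓
  u=0, v=0, w=0, x=1: formula gives 1, φ = 1 ✓
  u=0, v=0, w=1, x=0: formula gives 0, φ = 0 ✓
  u=0, v=0, w=1, x=1: formula gives 1, φ = 1 ✓
  … (the remaining 12 rows also agree.)
All 16 rows match — the expression computes φ exactly.

Yes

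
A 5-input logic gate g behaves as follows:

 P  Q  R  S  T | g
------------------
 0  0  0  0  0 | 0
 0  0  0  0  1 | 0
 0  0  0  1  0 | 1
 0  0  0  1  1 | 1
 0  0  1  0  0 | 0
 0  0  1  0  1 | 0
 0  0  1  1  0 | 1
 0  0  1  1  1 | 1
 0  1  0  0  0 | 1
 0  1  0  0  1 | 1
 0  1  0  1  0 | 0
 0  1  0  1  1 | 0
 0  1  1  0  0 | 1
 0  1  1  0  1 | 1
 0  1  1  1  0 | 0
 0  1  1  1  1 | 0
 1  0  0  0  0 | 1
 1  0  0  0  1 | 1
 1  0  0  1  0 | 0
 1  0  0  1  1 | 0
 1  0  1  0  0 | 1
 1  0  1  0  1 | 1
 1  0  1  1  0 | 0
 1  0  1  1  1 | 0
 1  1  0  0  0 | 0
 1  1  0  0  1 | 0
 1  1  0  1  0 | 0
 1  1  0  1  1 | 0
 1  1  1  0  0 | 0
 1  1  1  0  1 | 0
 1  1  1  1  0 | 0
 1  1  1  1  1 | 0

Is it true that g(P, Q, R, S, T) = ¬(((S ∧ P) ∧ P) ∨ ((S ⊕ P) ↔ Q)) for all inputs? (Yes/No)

Yes

Check the formula against g row by row:
  P=0, Q=0, R=0, S=0, T=0: formula gives 0, g = 0 ✓
  P=0, Q=0, R=0, S=0, T=1: formula gives 0, g = 0 ✓
  P=0, Q=0, R=0, S=1, T=0: formula gives 1, g = 1 ✓
  P=0, Q=0, R=0, S=1, T=1: formula gives 1, g = 1 ✓
  … (the remaining 28 rows also agree.)
Every row agrees, so the formula is equivalent.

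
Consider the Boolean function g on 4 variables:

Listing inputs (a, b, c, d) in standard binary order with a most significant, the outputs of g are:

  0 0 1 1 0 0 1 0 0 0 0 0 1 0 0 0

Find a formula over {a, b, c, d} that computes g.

Collect the rows where g=1 — (0,0,1,0), (0,0,1,1), (0,1,1,0), (1,1,0,0) — and write one minterm per row: ¬a·¬b·c·¬d, ¬a·¬b·c·d, ¬a·b·c·¬d, a·b·¬c·¬d. Their union (logical OR) reproduces the table exactly.

g(a, b, c, d) = (((((not a and not b) and c) and not d) or (((not a and not b) and c) and d)) or (((not a and b) and c) and not d)) or (((a and b) and not c) and not d)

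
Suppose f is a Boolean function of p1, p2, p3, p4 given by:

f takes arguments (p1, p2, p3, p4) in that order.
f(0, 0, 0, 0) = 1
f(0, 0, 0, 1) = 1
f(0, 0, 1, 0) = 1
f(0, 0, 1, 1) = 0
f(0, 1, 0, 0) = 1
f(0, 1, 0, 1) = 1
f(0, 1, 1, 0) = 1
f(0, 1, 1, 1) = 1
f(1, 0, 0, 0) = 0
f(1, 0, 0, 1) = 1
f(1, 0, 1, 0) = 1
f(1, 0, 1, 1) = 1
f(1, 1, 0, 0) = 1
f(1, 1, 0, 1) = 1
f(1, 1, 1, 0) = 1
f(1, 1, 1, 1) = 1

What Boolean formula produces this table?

The 0-rows are (0,0,1,1), (1,0,0,0). Take each as a conjunction (¬p1·¬p2·p3·p4, p1·¬p2·¬p3·¬p4), form their disjunction, and complement — that gives a formula that is 1 everywhere f is.

f(p1, p2, p3, p4) = ~((((~p1 & ~p2) & p3) & p4) | (((p1 & ~p2) & ~p3) & ~p4))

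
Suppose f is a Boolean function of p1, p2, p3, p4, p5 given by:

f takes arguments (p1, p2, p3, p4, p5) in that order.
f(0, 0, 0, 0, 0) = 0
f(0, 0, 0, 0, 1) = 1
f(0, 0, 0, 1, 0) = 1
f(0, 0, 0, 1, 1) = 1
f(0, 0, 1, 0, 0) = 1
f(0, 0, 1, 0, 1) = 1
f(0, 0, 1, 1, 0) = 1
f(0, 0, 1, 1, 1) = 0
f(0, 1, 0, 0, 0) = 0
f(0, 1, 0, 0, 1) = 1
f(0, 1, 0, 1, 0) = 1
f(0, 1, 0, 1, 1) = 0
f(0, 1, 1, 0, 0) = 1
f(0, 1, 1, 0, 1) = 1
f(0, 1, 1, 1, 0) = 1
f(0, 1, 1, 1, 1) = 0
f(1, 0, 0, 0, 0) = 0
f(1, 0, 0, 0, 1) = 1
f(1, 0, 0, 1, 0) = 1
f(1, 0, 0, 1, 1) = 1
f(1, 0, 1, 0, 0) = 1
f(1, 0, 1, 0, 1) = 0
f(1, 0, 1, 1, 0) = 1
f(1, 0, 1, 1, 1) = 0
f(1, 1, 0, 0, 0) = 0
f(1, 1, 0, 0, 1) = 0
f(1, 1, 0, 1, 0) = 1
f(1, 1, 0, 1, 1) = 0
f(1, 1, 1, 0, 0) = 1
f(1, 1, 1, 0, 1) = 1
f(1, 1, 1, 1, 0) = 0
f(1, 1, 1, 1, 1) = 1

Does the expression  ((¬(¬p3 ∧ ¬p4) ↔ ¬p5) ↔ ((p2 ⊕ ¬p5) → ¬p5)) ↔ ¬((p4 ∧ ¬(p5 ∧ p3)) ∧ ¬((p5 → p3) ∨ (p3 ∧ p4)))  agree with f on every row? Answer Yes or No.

Check the formula against f row by row:
  p1=0, p2=0, p3=0, p4=0, p5=0: formula gives 0, f = 0 ✓
  p1=0, p2=0, p3=0, p4=0, p5=1: formula gives 1, f = 1 ✓
  p1=0, p2=0, p3=0, p4=1, p5=0: formula gives 1, f = 1 ✓
  p1=0, p2=0, p3=0, p4=1, p5=1: formula gives 1, f = 1 ✓
  …
  p1=0, p2=0, p3=1, p4=0, p5=1: formula gives 0, but f = 1 ✗
A single disagreement suffices: at (0,0,1,0,1) they differ, so the formula does not compute f.

No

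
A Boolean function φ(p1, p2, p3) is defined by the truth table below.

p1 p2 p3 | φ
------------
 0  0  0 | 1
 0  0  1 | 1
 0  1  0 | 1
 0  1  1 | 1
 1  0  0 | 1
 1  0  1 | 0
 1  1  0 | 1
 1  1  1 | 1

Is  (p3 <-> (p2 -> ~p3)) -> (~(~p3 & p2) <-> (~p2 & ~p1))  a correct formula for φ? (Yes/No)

Yes

Test each input against both φ and the formula:
  p1=0, p2=0, p3=0: formula gives 1, φ = 1 ✓
  p1=0, p2=0, p3=1: formula gives 1, φ = 1 ✓
  p1=0, p2=1, p3=0: formula gives 1, φ = 1 ✓
  p1=0, p2=1, p3=1: formula gives 1, φ = 1 ✓
  p1=1, p2=0, p3=0: formula gives 1, φ = 1 ✓
  … (the remaining 3 rows also agree.)
No disagreement on any input; they are logically equivalent.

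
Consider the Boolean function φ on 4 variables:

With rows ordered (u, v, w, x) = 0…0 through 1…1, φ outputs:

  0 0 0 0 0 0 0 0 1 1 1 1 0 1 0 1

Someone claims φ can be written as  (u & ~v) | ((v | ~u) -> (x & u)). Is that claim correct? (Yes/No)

Evaluate (u & ~v) | ((v | ~u) -> (x & u)) on each row and compare to φ:
  u=0, v=0, w=0, x=0: formula gives 0, φ = 0 ✓
  u=0, v=0, w=0, x=1: formula gives 0, φ = 0 ✓
  u=0, v=0, w=1, x=0: formula gives 0, φ = 0 ✓
  u=0, v=0, w=1, x=1: formula gives 0, φ = 0 ✓
  …and likewise for the remaining 12 rows.
All 16 rows match — the expression computes φ exactly.

Yes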